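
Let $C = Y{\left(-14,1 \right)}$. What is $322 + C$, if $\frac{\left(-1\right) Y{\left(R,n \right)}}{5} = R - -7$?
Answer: $357$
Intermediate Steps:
$Y{\left(R,n \right)} = -35 - 5 R$ ($Y{\left(R,n \right)} = - 5 \left(R - -7\right) = - 5 \left(R + 7\right) = - 5 \left(7 + R\right) = -35 - 5 R$)
$C = 35$ ($C = -35 - -70 = -35 + 70 = 35$)
$322 + C = 322 + 35 = 357$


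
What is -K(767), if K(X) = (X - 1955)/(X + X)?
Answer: 594/767 ≈ 0.77445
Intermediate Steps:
K(X) = (-1955 + X)/(2*X) (K(X) = (-1955 + X)/((2*X)) = (-1955 + X)*(1/(2*X)) = (-1955 + X)/(2*X))
-K(767) = -(-1955 + 767)/(2*767) = -(-1188)/(2*767) = -1*(-594/767) = 594/767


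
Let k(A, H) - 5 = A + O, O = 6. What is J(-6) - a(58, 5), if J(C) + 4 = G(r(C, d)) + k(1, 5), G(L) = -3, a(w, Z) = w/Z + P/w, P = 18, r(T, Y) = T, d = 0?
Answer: -1002/145 ≈ -6.9103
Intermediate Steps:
k(A, H) = 11 + A (k(A, H) = 5 + (A + 6) = 5 + (6 + A) = 11 + A)
a(w, Z) = 18/w + w/Z (a(w, Z) = w/Z + 18/w = 18/w + w/Z)
J(C) = 5 (J(C) = -4 + (-3 + (11 + 1)) = -4 + (-3 + 12) = -4 + 9 = 5)
J(-6) - a(58, 5) = 5 - (18/58 + 58/5) = 5 - (18*(1/58) + 58*(⅕)) = 5 - (9/29 + 58/5) = 5 - 1*1727/145 = 5 - 1727/145 = -1002/145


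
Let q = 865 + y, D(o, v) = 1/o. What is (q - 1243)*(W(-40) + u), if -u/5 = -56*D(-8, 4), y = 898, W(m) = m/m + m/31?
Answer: -568880/31 ≈ -18351.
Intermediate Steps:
W(m) = 1 + m/31 (W(m) = 1 + m*(1/31) = 1 + m/31)
D(o, v) = 1/o
u = -35 (u = -(-280)/(-8) = -(-280)*(-1)/8 = -5*7 = -35)
q = 1763 (q = 865 + 898 = 1763)
(q - 1243)*(W(-40) + u) = (1763 - 1243)*((1 + (1/31)*(-40)) - 35) = 520*((1 - 40/31) - 35) = 520*(-9/31 - 35) = 520*(-1094/31) = -568880/31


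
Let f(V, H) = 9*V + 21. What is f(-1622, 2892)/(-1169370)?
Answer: 4859/389790 ≈ 0.012466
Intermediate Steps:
f(V, H) = 21 + 9*V
f(-1622, 2892)/(-1169370) = (21 + 9*(-1622))/(-1169370) = (21 - 14598)*(-1/1169370) = -14577*(-1/1169370) = 4859/389790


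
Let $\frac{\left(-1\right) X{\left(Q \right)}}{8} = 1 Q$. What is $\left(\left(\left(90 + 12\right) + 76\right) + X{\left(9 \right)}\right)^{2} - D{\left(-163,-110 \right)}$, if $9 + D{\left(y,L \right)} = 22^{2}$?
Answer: $10761$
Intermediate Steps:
$D{\left(y,L \right)} = 475$ ($D{\left(y,L \right)} = -9 + 22^{2} = -9 + 484 = 475$)
$X{\left(Q \right)} = - 8 Q$ ($X{\left(Q \right)} = - 8 \cdot 1 Q = - 8 Q$)
$\left(\left(\left(90 + 12\right) + 76\right) + X{\left(9 \right)}\right)^{2} - D{\left(-163,-110 \right)} = \left(\left(\left(90 + 12\right) + 76\right) - 72\right)^{2} - 475 = \left(\left(102 + 76\right) - 72\right)^{2} - 475 = \left(178 - 72\right)^{2} - 475 = 106^{2} - 475 = 11236 - 475 = 10761$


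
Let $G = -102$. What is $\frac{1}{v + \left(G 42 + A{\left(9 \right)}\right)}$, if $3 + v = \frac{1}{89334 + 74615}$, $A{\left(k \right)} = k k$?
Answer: $- \frac{163949}{689569493} \approx -0.00023776$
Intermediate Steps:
$A{\left(k \right)} = k^{2}$
$v = - \frac{491846}{163949}$ ($v = -3 + \frac{1}{89334 + 74615} = -3 + \frac{1}{163949} = - \frac{491846}{163949} \approx -3.0$)
$\frac{1}{v + \left(G 42 + A{\left(9 \right)}\right)} = \frac{1}{- \frac{491846}{163949} + \left(\left(-102\right) 42 + 9^{2}\right)} = \frac{1}{- \frac{491846}{163949} + \left(-4284 + 81\right)} = \frac{1}{- \frac{491846}{163949} - 4203} = \frac{1}{- \frac{689569493}{163949}} = - \frac{163949}{689569493}$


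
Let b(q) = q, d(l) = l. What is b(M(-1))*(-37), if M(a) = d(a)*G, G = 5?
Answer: 185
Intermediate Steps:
M(a) = 5*a (M(a) = a*5 = 5*a)
b(M(-1))*(-37) = (5*(-1))*(-37) = -5*(-37) = 185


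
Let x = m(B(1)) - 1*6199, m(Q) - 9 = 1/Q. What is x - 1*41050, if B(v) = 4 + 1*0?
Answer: -188959/4 ≈ -47240.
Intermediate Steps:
B(v) = 4 (B(v) = 4 + 0 = 4)
m(Q) = 9 + 1/Q
x = -24759/4 (x = (9 + 1/4) - 1*6199 = (9 + ¼) - 6199 = 37/4 - 6199 = -24759/4 ≈ -6189.8)
x - 1*41050 = -24759/4 - 1*41050 = -24759/4 - 41050 = -188959/4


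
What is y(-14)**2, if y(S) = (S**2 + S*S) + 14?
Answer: 164836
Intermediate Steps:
y(S) = 14 + 2*S**2 (y(S) = (S**2 + S**2) + 14 = 2*S**2 + 14 = 14 + 2*S**2)
y(-14)**2 = (14 + 2*(-14)**2)**2 = (14 + 2*196)**2 = (14 + 392)**2 = 406**2 = 164836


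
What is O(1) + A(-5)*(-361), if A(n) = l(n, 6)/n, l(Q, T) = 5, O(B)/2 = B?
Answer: 363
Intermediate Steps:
O(B) = 2*B
A(n) = 5/n
O(1) + A(-5)*(-361) = 2*1 + (5/(-5))*(-361) = 2 + (5*(-1/5))*(-361) = 2 - 1*(-361) = 2 + 361 = 363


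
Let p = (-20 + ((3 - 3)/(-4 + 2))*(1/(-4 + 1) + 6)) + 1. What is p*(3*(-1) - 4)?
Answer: 133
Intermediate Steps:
p = -19 (p = (-20 + (0/(-2))*(1/(-3) + 6)) + 1 = (-20 + (0*(-1/2))*(-1/3 + 6)) + 1 = (-20 + 0*(17/3)) + 1 = (-20 + 0) + 1 = -20 + 1 = -19)
p*(3*(-1) - 4) = -19*(3*(-1) - 4) = -19*(-3 - 4) = -19*(-7) = 133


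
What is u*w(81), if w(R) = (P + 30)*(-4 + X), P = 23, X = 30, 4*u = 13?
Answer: 8957/2 ≈ 4478.5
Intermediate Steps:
u = 13/4 (u = (¼)*13 = 13/4 ≈ 3.2500)
w(R) = 1378 (w(R) = (23 + 30)*(-4 + 30) = 53*26 = 1378)
u*w(81) = (13/4)*1378 = 8957/2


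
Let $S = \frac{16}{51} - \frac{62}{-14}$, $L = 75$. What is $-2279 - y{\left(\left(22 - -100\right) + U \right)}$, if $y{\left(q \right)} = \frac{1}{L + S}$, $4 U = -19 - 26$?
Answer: $- \frac{64878929}{28468} \approx -2279.0$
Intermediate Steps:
$S = \frac{1693}{357}$ ($S = 16 \cdot \frac{1}{51} - - \frac{31}{7} = \frac{16}{51} + \frac{31}{7} = \frac{1693}{357} \approx 4.7423$)
$U = - \frac{45}{4}$ ($U = \frac{-19 - 26}{4} = \frac{1}{4} \left(-45\right) = - \frac{45}{4} \approx -11.25$)
$y{\left(q \right)} = \frac{357}{28468}$ ($y{\left(q \right)} = \frac{1}{75 + \frac{1693}{357}} = \frac{1}{\frac{28468}{357}} = \frac{357}{28468}$)
$-2279 - y{\left(\left(22 - -100\right) + U \right)} = -2279 - \frac{357}{28468} = - \frac{64878929}{28468}$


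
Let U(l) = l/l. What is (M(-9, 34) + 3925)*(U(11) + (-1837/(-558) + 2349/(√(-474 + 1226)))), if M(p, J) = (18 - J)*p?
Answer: 9745255/558 + 9558081*√47/188 ≈ 3.6601e+5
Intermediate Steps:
U(l) = 1
M(p, J) = p*(18 - J)
(M(-9, 34) + 3925)*(U(11) + (-1837/(-558) + 2349/(√(-474 + 1226)))) = (-9*(18 - 1*34) + 3925)*(1 + (-1837/(-558) + 2349/(√(-474 + 1226)))) = (-9*(18 - 34) + 3925)*(1 + (-1837*(-1/558) + 2349/(√752))) = (-9*(-16) + 3925)*(1 + (1837/558 + 2349/((4*√47)))) = (144 + 3925)*(1 + (1837/558 + 2349*(√47/188))) = 4069*(1 + (1837/558 + 2349*√47/188)) = 4069*(2395/558 + 2349*√47/188) = 9745255/558 + 9558081*√47/188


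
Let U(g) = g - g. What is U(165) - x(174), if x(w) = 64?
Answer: -64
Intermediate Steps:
U(g) = 0
U(165) - x(174) = 0 - 1*64 = 0 - 64 = -64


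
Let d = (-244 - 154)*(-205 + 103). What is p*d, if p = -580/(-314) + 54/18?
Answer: 30893556/157 ≈ 1.9677e+5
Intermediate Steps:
p = 761/157 (p = -580*(-1/314) + 54*(1/18) = 290/157 + 3 = 761/157 ≈ 4.8471)
d = 40596 (d = -398*(-102) = 40596)
p*d = (761/157)*40596 = 30893556/157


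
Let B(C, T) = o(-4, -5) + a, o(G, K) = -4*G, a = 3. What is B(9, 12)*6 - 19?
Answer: 95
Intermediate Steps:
B(C, T) = 19 (B(C, T) = -4*(-4) + 3 = 16 + 3 = 19)
B(9, 12)*6 - 19 = 19*6 - 19 = 114 - 19 = 95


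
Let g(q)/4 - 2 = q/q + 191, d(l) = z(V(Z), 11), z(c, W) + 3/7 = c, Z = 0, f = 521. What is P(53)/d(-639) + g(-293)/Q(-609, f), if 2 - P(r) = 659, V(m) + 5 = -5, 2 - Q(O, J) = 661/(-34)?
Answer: 72311/729 ≈ 99.192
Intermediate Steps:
Q(O, J) = 729/34 (Q(O, J) = 2 - 661/(-34) = 2 - 661*(-1)/34 = 2 - 1*(-661/34) = 2 + 661/34 = 729/34)
V(m) = -10 (V(m) = -5 - 5 = -10)
z(c, W) = -3/7 + c
d(l) = -73/7 (d(l) = -3/7 - 10 = -73/7)
g(q) = 776 (g(q) = 8 + 4*(q/q + 191) = 8 + 4*(1 + 191) = 8 + 4*192 = 8 + 768 = 776)
P(r) = -657 (P(r) = 2 - 1*659 = 2 - 659 = -657)
P(53)/d(-639) + g(-293)/Q(-609, f) = -657/(-73/7) + 776/(729/34) = -657*(-7/73) + 776*(34/729) = 63 + 26384/729 = 72311/729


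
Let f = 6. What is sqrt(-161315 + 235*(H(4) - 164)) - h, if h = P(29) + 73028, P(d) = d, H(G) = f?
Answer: -73057 + I*sqrt(198445) ≈ -73057.0 + 445.47*I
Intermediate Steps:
H(G) = 6
h = 73057 (h = 29 + 73028 = 73057)
sqrt(-161315 + 235*(H(4) - 164)) - h = sqrt(-161315 + 235*(6 - 164)) - 1*73057 = sqrt(-161315 + 235*(-158)) - 73057 = sqrt(-161315 - 37130) - 73057 = sqrt(-198445) - 73057 = I*sqrt(198445) - 73057 = -73057 + I*sqrt(198445)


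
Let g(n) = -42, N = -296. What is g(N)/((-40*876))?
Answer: 7/5840 ≈ 0.0011986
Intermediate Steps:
g(N)/((-40*876)) = -42/((-40*876)) = -42/(-35040) = -42*(-1/35040) = 7/5840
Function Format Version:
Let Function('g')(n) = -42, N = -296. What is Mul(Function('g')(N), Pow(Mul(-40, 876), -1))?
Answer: Rational(7, 5840) ≈ 0.0011986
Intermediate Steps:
Mul(Function('g')(N), Pow(Mul(-40, 876), -1)) = Mul(-42, Pow(Mul(-40, 876), -1)) = Mul(-42, Pow(-35040, -1)) = Mul(-42, Rational(-1, 35040)) = Rational(7, 5840)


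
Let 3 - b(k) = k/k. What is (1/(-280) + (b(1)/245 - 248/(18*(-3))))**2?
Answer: 59186618089/2800526400 ≈ 21.134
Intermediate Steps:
b(k) = 2 (b(k) = 3 - k/k = 3 - 1*1 = 3 - 1 = 2)
(1/(-280) + (b(1)/245 - 248/(18*(-3))))**2 = (1/(-280) + (2/245 - 248/(18*(-3))))**2 = (-1/280 + (2*(1/245) - 248/(-54)))**2 = (-1/280 + (2/245 - 248*(-1/54)))**2 = (-1/280 + (2/245 + 124/27))**2 = (-1/280 + 30434/6615)**2 = (243283/52920)**2 = 59186618089/2800526400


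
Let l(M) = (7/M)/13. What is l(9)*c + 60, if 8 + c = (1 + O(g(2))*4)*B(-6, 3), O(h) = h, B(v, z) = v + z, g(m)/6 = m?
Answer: 5935/117 ≈ 50.727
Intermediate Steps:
g(m) = 6*m
l(M) = 7/(13*M) (l(M) = (7/M)*(1/13) = 7/(13*M))
c = -155 (c = -8 + (1 + (6*2)*4)*(-6 + 3) = -8 + (1 + 12*4)*(-3) = -8 + (1 + 48)*(-3) = -8 + 49*(-3) = -8 - 147 = -155)
l(9)*c + 60 = ((7/13)/9)*(-155) + 60 = ((7/13)*(1/9))*(-155) + 60 = (7/117)*(-155) + 60 = -1085/117 + 60 = 5935/117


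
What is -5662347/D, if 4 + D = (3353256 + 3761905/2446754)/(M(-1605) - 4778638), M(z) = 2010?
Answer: 22059057494736958888/18317843651659 ≈ 1.2042e+6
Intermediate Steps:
D = -54953530954977/11687233665512 (D = -4 + (3353256 + 3761905/2446754)/(2010 - 4778638) = -4 + (3353256 + 3761905*(1/2446754))/(-4776628) = -4 + (3353256 + 3761905/2446754)*(-1/4776628) = -4 + (8204596292929/2446754)*(-1/4776628) = -4 - 8204596292929/11687233665512 = -54953530954977/11687233665512 ≈ -4.7020)
-5662347/D = -5662347/(-54953530954977/11687233665512) = -5662347*(-11687233665512/54953530954977) = 22059057494736958888/18317843651659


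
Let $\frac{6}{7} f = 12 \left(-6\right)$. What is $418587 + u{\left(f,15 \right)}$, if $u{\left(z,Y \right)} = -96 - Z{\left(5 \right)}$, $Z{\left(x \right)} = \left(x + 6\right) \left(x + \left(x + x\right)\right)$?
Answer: $418326$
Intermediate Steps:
$Z{\left(x \right)} = 3 x \left(6 + x\right)$ ($Z{\left(x \right)} = \left(6 + x\right) \left(x + 2 x\right) = \left(6 + x\right) 3 x = 3 x \left(6 + x\right)$)
$f = -84$ ($f = \frac{7 \cdot 12 \left(-6\right)}{6} = \frac{7}{6} \left(-72\right) = -84$)
$u{\left(z,Y \right)} = -261$ ($u{\left(z,Y \right)} = -96 - 3 \cdot 5 \left(6 + 5\right) = -96 - 3 \cdot 5 \cdot 11 = -96 - 165 = -261$)
$418587 + u{\left(f,15 \right)} = 418587 - 261 = 418326$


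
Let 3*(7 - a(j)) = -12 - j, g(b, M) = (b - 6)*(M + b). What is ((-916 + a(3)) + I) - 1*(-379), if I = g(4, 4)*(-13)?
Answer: -317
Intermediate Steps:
g(b, M) = (-6 + b)*(M + b)
I = 208 (I = (4² - 6*4 - 6*4 + 4*4)*(-13) = (16 - 24 - 24 + 16)*(-13) = -16*(-13) = 208)
a(j) = 11 + j/3 (a(j) = 7 - (-12 - j)/3 = 7 + (4 + j/3) = 11 + j/3)
((-916 + a(3)) + I) - 1*(-379) = ((-916 + (11 + (⅓)*3)) + 208) - 1*(-379) = ((-916 + (11 + 1)) + 208) + 379 = ((-916 + 12) + 208) + 379 = (-904 + 208) + 379 = -696 + 379 = -317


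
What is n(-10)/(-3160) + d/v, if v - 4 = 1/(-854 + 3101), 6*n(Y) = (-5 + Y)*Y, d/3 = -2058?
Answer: -8767767041/5681048 ≈ -1543.3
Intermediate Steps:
d = -6174 (d = 3*(-2058) = -6174)
n(Y) = Y*(-5 + Y)/6 (n(Y) = ((-5 + Y)*Y)/6 = (Y*(-5 + Y))/6 = Y*(-5 + Y)/6)
v = 8989/2247 (v = 4 + 1/(-854 + 3101) = 4 + 1/2247 = 8989/2247 ≈ 4.0004)
n(-10)/(-3160) + d/v = ((1/6)*(-10)*(-5 - 10))/(-3160) - 6174/8989/2247 = ((1/6)*(-10)*(-15))*(-1/3160) - 6174*2247/8989 = 25*(-1/3160) - 13872978/8989 = -5/632 - 13872978/8989 = -8767767041/5681048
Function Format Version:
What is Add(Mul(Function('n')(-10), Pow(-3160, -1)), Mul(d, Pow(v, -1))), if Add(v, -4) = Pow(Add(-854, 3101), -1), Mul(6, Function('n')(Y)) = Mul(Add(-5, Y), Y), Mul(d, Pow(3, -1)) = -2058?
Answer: Rational(-8767767041, 5681048) ≈ -1543.3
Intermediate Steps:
d = -6174 (d = Mul(3, -2058) = -6174)
Function('n')(Y) = Mul(Rational(1, 6), Y, Add(-5, Y)) (Function('n')(Y) = Mul(Rational(1, 6), Mul(Add(-5, Y), Y)) = Mul(Rational(1, 6), Mul(Y, Add(-5, Y))) = Mul(Rational(1, 6), Y, Add(-5, Y)))
v = Rational(8989, 2247) (v = Add(4, Pow(Add(-854, 3101), -1)) = Add(4, Pow(2247, -1)) = Add(4, Rational(1, 2247)) = Rational(8989, 2247) ≈ 4.0004)
Add(Mul(Function('n')(-10), Pow(-3160, -1)), Mul(d, Pow(v, -1))) = Add(Mul(Mul(Rational(1, 6), -10, Add(-5, -10)), Pow(-3160, -1)), Mul(-6174, Pow(Rational(8989, 2247), -1))) = Add(Mul(Mul(Rational(1, 6), -10, -15), Rational(-1, 3160)), Mul(-6174, Rational(2247, 8989))) = Add(Mul(25, Rational(-1, 3160)), Rational(-13872978, 8989)) = Add(Rational(-5, 632), Rational(-13872978, 8989)) = Rational(-8767767041, 5681048)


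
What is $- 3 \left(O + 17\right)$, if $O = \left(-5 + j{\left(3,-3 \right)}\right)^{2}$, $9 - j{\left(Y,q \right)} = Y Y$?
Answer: $-126$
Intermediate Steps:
$j{\left(Y,q \right)} = 9 - Y^{2}$ ($j{\left(Y,q \right)} = 9 - Y Y = 9 - Y^{2}$)
$O = 25$ ($O = \left(-5 + \left(9 - 3^{2}\right)\right)^{2} = \left(-5 + \left(9 - 9\right)\right)^{2} = \left(-5 + 0\right)^{2} = \left(-5\right)^{2} = 25$)
$- 3 \left(O + 17\right) = - 3 \left(25 + 17\right) = \left(-3\right) 42 = -126$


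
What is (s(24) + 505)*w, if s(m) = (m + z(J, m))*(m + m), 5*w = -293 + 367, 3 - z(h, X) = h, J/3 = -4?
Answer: 175898/5 ≈ 35180.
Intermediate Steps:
J = -12 (J = 3*(-4) = -12)
z(h, X) = 3 - h
w = 74/5 (w = (-293 + 367)/5 = (⅕)*74 = 74/5 ≈ 14.800)
s(m) = 2*m*(15 + m) (s(m) = (m + (3 - 1*(-12)))*(m + m) = (m + (3 + 12))*(2*m) = (m + 15)*(2*m) = (15 + m)*(2*m) = 2*m*(15 + m))
(s(24) + 505)*w = (2*24*(15 + 24) + 505)*(74/5) = (2*24*39 + 505)*(74/5) = (1872 + 505)*(74/5) = 2377*(74/5) = 175898/5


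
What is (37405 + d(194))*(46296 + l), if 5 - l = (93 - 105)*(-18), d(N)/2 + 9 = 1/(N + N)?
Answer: 334258145715/194 ≈ 1.7230e+9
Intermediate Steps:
d(N) = -18 + 1/N (d(N) = -18 + 2/(N + N) = -18 + 2/((2*N)) = -18 + 2*(1/(2*N)) = -18 + 1/N)
l = -211 (l = 5 - (93 - 105)*(-18) = 5 - (-12)*(-18) = 5 - 1*216 = 5 - 216 = -211)
(37405 + d(194))*(46296 + l) = (37405 + (-18 + 1/194))*(46296 - 211) = (37405 + (-18 + 1/194))*46085 = (37405 - 3491/194)*46085 = (7253079/194)*46085 = 334258145715/194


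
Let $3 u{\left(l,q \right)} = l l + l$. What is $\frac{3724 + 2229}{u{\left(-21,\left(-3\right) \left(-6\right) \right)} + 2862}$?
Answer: $\frac{5953}{3002} \approx 1.983$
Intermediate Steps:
$u{\left(l,q \right)} = \frac{l}{3} + \frac{l^{2}}{3}$ ($u{\left(l,q \right)} = \frac{l l + l}{3} = \frac{l^{2} + l}{3} = \frac{l + l^{2}}{3} = \frac{l}{3} + \frac{l^{2}}{3}$)
$\frac{3724 + 2229}{u{\left(-21,\left(-3\right) \left(-6\right) \right)} + 2862} = \frac{3724 + 2229}{\frac{1}{3} \left(-21\right) \left(1 - 21\right) + 2862} = \frac{5953}{\frac{1}{3} \left(-21\right) \left(-20\right) + 2862} = \frac{5953}{140 + 2862} = \frac{5953}{3002}$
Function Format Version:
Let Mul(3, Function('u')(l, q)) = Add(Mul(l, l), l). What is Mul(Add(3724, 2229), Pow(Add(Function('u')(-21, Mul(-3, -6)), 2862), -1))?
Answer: Rational(5953, 3002) ≈ 1.9830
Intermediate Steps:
Function('u')(l, q) = Add(Mul(Rational(1, 3), l), Mul(Rational(1, 3), Pow(l, 2))) (Function('u')(l, q) = Mul(Rational(1, 3), Add(Mul(l, l), l)) = Mul(Rational(1, 3), Add(Pow(l, 2), l)) = Mul(Rational(1, 3), Add(l, Pow(l, 2))) = Add(Mul(Rational(1, 3), l), Mul(Rational(1, 3), Pow(l, 2))))
Mul(Add(3724, 2229), Pow(Add(Function('u')(-21, Mul(-3, -6)), 2862), -1)) = Mul(Add(3724, 2229), Pow(Add(Mul(Rational(1, 3), -21, Add(1, -21)), 2862), -1)) = Mul(5953, Pow(Add(Mul(Rational(1, 3), -21, -20), 2862), -1)) = Mul(5953, Pow(Add(140, 2862), -1)) = Mul(5953, Pow(3002, -1)) = Mul(5953, Rational(1, 3002)) = Rational(5953, 3002)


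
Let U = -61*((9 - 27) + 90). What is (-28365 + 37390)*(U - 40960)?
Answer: -409301800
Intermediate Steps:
U = -4392 (U = -61*(-18 + 90) = -61*72 = -4392)
(-28365 + 37390)*(U - 40960) = (-28365 + 37390)*(-4392 - 40960) = 9025*(-45352) = -409301800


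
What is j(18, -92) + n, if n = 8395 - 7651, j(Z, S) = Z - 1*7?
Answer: 755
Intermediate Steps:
j(Z, S) = -7 + Z (j(Z, S) = Z - 7 = -7 + Z)
n = 744
j(18, -92) + n = (-7 + 18) + 744 = 11 + 744 = 755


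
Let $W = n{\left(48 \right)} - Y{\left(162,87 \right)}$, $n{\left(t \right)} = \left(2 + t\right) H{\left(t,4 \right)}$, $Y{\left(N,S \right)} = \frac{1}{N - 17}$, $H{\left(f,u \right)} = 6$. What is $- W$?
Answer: $- \frac{43499}{145} \approx -299.99$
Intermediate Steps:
$Y{\left(N,S \right)} = \frac{1}{-17 + N}$
$n{\left(t \right)} = 12 + 6 t$ ($n{\left(t \right)} = \left(2 + t\right) 6 = 12 + 6 t$)
$W = \frac{43499}{145}$ ($W = \left(12 + 6 \cdot 48\right) - \frac{1}{-17 + 162} = \left(12 + 288\right) - \frac{1}{145} = 300 - \frac{1}{145} = \frac{43499}{145} \approx 299.99$)
$- W = \left(-1\right) \frac{43499}{145} = - \frac{43499}{145}$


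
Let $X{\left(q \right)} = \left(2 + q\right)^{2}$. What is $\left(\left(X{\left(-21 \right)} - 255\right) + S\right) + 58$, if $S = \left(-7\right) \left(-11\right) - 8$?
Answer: $233$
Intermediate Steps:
$S = 69$ ($S = 77 - 8 = 69$)
$\left(\left(X{\left(-21 \right)} - 255\right) + S\right) + 58 = \left(\left(\left(2 - 21\right)^{2} - 255\right) + 69\right) + 58 = \left(\left(\left(-19\right)^{2} - 255\right) + 69\right) + 58 = \left(\left(361 - 255\right) + 69\right) + 58 = \left(106 + 69\right) + 58 = 175 + 58 = 233$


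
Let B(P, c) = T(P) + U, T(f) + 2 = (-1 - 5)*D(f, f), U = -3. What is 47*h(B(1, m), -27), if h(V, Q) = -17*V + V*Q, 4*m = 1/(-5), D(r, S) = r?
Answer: 22748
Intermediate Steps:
T(f) = -2 - 6*f (T(f) = -2 + (-1 - 5)*f = -2 - 6*f)
m = -1/20 (m = (1/(-5))/4 = (1*(-1/5))/4 = (1/4)*(-1/5) = -1/20 ≈ -0.050000)
B(P, c) = -5 - 6*P (B(P, c) = (-2 - 6*P) - 3 = -5 - 6*P)
h(V, Q) = -17*V + Q*V
47*h(B(1, m), -27) = 47*((-5 - 6*1)*(-17 - 27)) = 47*((-5 - 6)*(-44)) = 47*(-11*(-44)) = 47*484 = 22748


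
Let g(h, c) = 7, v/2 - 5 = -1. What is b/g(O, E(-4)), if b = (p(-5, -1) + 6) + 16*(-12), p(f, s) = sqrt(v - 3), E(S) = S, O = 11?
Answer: -186/7 + sqrt(5)/7 ≈ -26.252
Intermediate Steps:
v = 8 (v = 10 + 2*(-1) = 10 - 2 = 8)
p(f, s) = sqrt(5) (p(f, s) = sqrt(8 - 3) = sqrt(5))
b = -186 + sqrt(5) (b = (sqrt(5) + 6) + 16*(-12) = (6 + sqrt(5)) - 192 = -186 + sqrt(5) ≈ -183.76)
b/g(O, E(-4)) = (-186 + sqrt(5))/7 = (-186 + sqrt(5))*(1/7) = -186/7 + sqrt(5)/7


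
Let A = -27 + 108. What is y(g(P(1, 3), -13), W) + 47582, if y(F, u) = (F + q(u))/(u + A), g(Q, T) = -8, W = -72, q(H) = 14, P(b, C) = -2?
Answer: 142748/3 ≈ 47583.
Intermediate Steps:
A = 81
y(F, u) = (14 + F)/(81 + u) (y(F, u) = (F + 14)/(u + 81) = (14 + F)/(81 + u))
y(g(P(1, 3), -13), W) + 47582 = (14 - 8)/(81 - 72) + 47582 = 6/9 + 47582 = (1/9)*6 + 47582 = 2/3 + 47582 = 142748/3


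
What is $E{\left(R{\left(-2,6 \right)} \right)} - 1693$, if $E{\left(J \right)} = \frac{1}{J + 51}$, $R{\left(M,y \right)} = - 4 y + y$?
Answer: $- \frac{55868}{33} \approx -1693.0$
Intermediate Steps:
$R{\left(M,y \right)} = - 3 y$
$E{\left(J \right)} = \frac{1}{51 + J}$
$E{\left(R{\left(-2,6 \right)} \right)} - 1693 = \frac{1}{51 - 18} - 1693 = \frac{1}{33} - 1693 = - \frac{55868}{33}$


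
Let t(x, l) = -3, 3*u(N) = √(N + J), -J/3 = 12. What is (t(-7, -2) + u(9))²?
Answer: (3 - I*√3)² ≈ 6.0 - 10.392*I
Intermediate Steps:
J = -36 (J = -3*12 = -36)
u(N) = √(-36 + N)/3 (u(N) = √(N - 36)/3 = √(-36 + N)/3)
(t(-7, -2) + u(9))² = (-3 + √(-36 + 9)/3)² = (-3 + √(-27)/3)² = (-3 + (3*I*√3)/3)² = (-3 + I*√3)²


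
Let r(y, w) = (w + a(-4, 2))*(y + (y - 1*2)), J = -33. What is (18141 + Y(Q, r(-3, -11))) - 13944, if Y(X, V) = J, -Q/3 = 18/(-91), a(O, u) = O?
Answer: 4164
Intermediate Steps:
r(y, w) = (-4 + w)*(-2 + 2*y) (r(y, w) = (w - 4)*(y + (y - 1*2)) = (-4 + w)*(y + (y - 2)) = (-4 + w)*(y + (-2 + y)) = (-4 + w)*(-2 + 2*y))
Q = 54/91 (Q = -54/(-91) = -54*(-1)/91 = -3*(-18/91) = 54/91 ≈ 0.59341)
Y(X, V) = -33
(18141 + Y(Q, r(-3, -11))) - 13944 = (18141 - 33) - 13944 = 18108 - 13944 = 4164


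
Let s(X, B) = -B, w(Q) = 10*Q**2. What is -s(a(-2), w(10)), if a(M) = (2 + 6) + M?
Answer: 1000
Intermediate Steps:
a(M) = 8 + M
-s(a(-2), w(10)) = -(-1)*10*10**2 = -(-1)*10*100 = -(-1)*1000 = -1*(-1000) = 1000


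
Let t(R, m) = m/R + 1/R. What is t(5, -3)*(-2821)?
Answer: 5642/5 ≈ 1128.4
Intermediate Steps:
t(R, m) = 1/R + m/R (t(R, m) = m/R + 1/R = 1/R + m/R)
t(5, -3)*(-2821) = ((1 - 3)/5)*(-2821) = ((⅕)*(-2))*(-2821) = -⅖*(-2821) = 5642/5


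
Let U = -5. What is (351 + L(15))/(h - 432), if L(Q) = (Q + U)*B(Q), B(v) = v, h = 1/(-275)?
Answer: -137775/118801 ≈ -1.1597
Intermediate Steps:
h = -1/275 ≈ -0.0036364
L(Q) = Q*(-5 + Q) (L(Q) = (Q - 5)*Q = (-5 + Q)*Q = Q*(-5 + Q))
(351 + L(15))/(h - 432) = (351 + 15*(-5 + 15))/(-1/275 - 432) = (351 + 15*10)/(-118801/275) = (351 + 150)*(-275/118801) = 501*(-275/118801) = -137775/118801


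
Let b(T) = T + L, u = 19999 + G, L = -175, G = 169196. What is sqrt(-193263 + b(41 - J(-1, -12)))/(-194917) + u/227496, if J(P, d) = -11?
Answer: 63065/75832 - I*sqrt(193386)/194917 ≈ 0.83164 - 0.0022561*I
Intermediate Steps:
u = 189195 (u = 19999 + 169196 = 189195)
b(T) = -175 + T (b(T) = T - 175 = -175 + T)
sqrt(-193263 + b(41 - J(-1, -12)))/(-194917) + u/227496 = sqrt(-193263 + (-175 + (41 - 1*(-11))))/(-194917) + 189195/227496 = sqrt(-193263 + (-175 + (41 + 11)))*(-1/194917) + 189195*(1/227496) = sqrt(-193263 + (-175 + 52))*(-1/194917) + 63065/75832 = sqrt(-193263 - 123)*(-1/194917) + 63065/75832 = sqrt(-193386)*(-1/194917) + 63065/75832 = (I*sqrt(193386))*(-1/194917) + 63065/75832 = -I*sqrt(193386)/194917 + 63065/75832 = 63065/75832 - I*sqrt(193386)/194917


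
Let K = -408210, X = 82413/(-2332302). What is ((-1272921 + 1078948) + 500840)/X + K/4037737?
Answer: -29190249715568812/3361232519 ≈ -8.6844e+6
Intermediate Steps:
X = -27471/777434 (X = 82413*(-1/2332302) = -27471/777434 ≈ -0.035335)
((-1272921 + 1078948) + 500840)/X + K/4037737 = ((-1272921 + 1078948) + 500840)/(-27471/777434) - 408210/4037737 = (-193973 + 500840)*(-777434/27471) - 408210*1/4037737 = 306867*(-777434/27471) - 37110/367067 = -79522946426/9157 - 37110/367067 = -29190249715568812/3361232519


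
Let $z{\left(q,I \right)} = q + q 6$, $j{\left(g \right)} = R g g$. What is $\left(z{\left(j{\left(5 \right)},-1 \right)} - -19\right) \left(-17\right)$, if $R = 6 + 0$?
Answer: $-18173$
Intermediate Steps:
$R = 6$
$j{\left(g \right)} = 6 g^{2}$ ($j{\left(g \right)} = 6 g g = 6 g^{2}$)
$z{\left(q,I \right)} = 7 q$ ($z{\left(q,I \right)} = q + 6 q = 7 q$)
$\left(z{\left(j{\left(5 \right)},-1 \right)} - -19\right) \left(-17\right) = \left(7 \cdot 6 \cdot 5^{2} - -19\right) \left(-17\right) = \left(7 \cdot 6 \cdot 25 + 19\right) \left(-17\right) = \left(7 \cdot 150 + 19\right) \left(-17\right) = \left(1050 + 19\right) \left(-17\right) = 1069 \left(-17\right) = -18173$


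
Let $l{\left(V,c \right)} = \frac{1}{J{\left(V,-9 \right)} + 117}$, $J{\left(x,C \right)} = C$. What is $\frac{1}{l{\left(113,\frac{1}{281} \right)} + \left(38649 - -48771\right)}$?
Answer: $\frac{108}{9441361} \approx 1.1439 \cdot 10^{-5}$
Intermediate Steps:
$l{\left(V,c \right)} = \frac{1}{108}$ ($l{\left(V,c \right)} = \frac{1}{-9 + 117} = \frac{1}{108}$)
$\frac{1}{l{\left(113,\frac{1}{281} \right)} + \left(38649 - -48771\right)} = \frac{1}{\frac{1}{108} + \left(38649 - -48771\right)} = \frac{1}{\frac{1}{108} + \left(38649 + 48771\right)} = \frac{1}{\frac{1}{108} + 87420} = \frac{1}{\frac{9441361}{108}} = \frac{108}{9441361}$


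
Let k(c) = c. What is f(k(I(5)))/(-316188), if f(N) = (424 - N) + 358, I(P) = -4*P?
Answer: -401/158094 ≈ -0.0025365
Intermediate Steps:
f(N) = 782 - N
f(k(I(5)))/(-316188) = (782 - (-4)*5)/(-316188) = (782 - 1*(-20))*(-1/316188) = (782 + 20)*(-1/316188) = 802*(-1/316188) = -401/158094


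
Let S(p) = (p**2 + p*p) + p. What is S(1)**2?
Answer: 9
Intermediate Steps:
S(p) = p + 2*p**2 (S(p) = (p**2 + p**2) + p = 2*p**2 + p = p + 2*p**2)
S(1)**2 = (1*(1 + 2*1))**2 = (1*(1 + 2))**2 = (1*3)**2 = 3**2 = 9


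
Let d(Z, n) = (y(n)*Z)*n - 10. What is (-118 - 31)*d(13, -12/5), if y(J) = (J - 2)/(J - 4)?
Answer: 93721/20 ≈ 4686.0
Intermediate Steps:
y(J) = (-2 + J)/(-4 + J)
d(Z, n) = -10 + Z*n*(-2 + n)/(-4 + n) (d(Z, n) = (((-2 + n)/(-4 + n))*Z)*n - 10 = (Z*(-2 + n)/(-4 + n))*n - 10 = Z*n*(-2 + n)/(-4 + n) - 10 = -10 + Z*n*(-2 + n)/(-4 + n))
(-118 - 31)*d(13, -12/5) = (-118 - 31)*((40 - (-120)/5 + 13*(-12/5)*(-2 - 12/5))/(-4 - 12/5)) = -149*(40 - (-120)/5 + 13*(-12*1/5)*(-2 - 12*1/5))/(-4 - 12*1/5) = -149*(40 - 10*(-12/5) + 13*(-12/5)*(-2 - 12/5))/(-4 - 12/5) = -149*(40 + 24 + 13*(-12/5)*(-22/5))/(-32/5) = -(-745)*(40 + 24 + 3432/25)/32 = -(-745)*5032/(32*25) = -149*(-629/20) = 93721/20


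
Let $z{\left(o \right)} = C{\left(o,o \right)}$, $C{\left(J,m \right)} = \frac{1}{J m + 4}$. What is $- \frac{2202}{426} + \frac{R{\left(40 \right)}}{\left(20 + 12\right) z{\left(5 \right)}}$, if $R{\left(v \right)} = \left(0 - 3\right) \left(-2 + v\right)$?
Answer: $- \frac{123235}{1136} \approx -108.48$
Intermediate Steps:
$C{\left(J,m \right)} = \frac{1}{4 + J m}$
$z{\left(o \right)} = \frac{1}{4 + o^{2}}$ ($z{\left(o \right)} = \frac{1}{4 + o o} = \frac{1}{4 + o^{2}}$)
$R{\left(v \right)} = 6 - 3 v$ ($R{\left(v \right)} = - 3 \left(-2 + v\right) = 6 - 3 v$)
$- \frac{2202}{426} + \frac{R{\left(40 \right)}}{\left(20 + 12\right) z{\left(5 \right)}} = - \frac{2202}{426} + \frac{6 - 120}{\left(20 + 12\right) \frac{1}{4 + 5^{2}}} = \left(-2202\right) \frac{1}{426} + \frac{6 - 120}{32 \frac{1}{4 + 25}} = - \frac{367}{71} - \frac{114}{32 \cdot \frac{1}{29}} = - \frac{367}{71} - \frac{114}{\frac{32}{29}} = - \frac{367}{71} - \frac{1653}{16} = - \frac{123235}{1136}$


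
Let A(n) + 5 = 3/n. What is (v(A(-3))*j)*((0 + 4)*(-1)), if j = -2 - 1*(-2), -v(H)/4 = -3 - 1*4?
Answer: 0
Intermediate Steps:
A(n) = -5 + 3/n
v(H) = 28 (v(H) = -4*(-3 - 1*4) = -4*(-3 - 4) = -4*(-7) = 28)
j = 0 (j = -2 + 2 = 0)
(v(A(-3))*j)*((0 + 4)*(-1)) = (28*0)*((0 + 4)*(-1)) = 0*(4*(-1)) = 0*(-4) = 0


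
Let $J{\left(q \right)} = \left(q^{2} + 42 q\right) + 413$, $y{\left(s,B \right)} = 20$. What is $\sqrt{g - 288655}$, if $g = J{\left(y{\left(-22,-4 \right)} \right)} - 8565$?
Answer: $i \sqrt{295567} \approx 543.66 i$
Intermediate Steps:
$J{\left(q \right)} = 413 + q^{2} + 42 q$
$g = -6912$ ($g = \left(413 + 20^{2} + 42 \cdot 20\right) - 8565 = \left(413 + 400 + 840\right) - 8565 = 1653 - 8565 = -6912$)
$\sqrt{g - 288655} = \sqrt{-6912 - 288655} = \sqrt{-295567} = i \sqrt{295567}$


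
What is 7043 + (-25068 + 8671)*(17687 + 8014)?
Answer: -421412254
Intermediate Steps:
7043 + (-25068 + 8671)*(17687 + 8014) = 7043 - 16397*25701 = 7043 - 421419297 = -421412254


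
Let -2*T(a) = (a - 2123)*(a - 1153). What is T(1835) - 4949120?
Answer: -4850912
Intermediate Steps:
T(a) = -(-2123 + a)*(-1153 + a)/2 (T(a) = -(a - 2123)*(a - 1153)/2 = -(-2123 + a)*(-1153 + a)/2)
T(1835) - 4949120 = (-2447819/2 + 1638*1835 - ½*1835²) - 4949120 = (-2447819/2 + 3005730 - ½*3367225) - 4949120 = (-2447819/2 + 3005730 - 3367225/2) - 4949120 = 98208 - 4949120 = -4850912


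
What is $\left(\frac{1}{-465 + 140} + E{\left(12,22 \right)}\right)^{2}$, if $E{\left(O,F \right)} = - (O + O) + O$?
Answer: $\frac{15217801}{105625} \approx 144.07$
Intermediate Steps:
$E{\left(O,F \right)} = - O$ ($E{\left(O,F \right)} = - 2 O + O = - O$)
$\left(\frac{1}{-465 + 140} + E{\left(12,22 \right)}\right)^{2} = \left(\frac{1}{-465 + 140} - 12\right)^{2} = \left(\frac{1}{-325} - 12\right)^{2} = \left(- \frac{1}{325} - 12\right)^{2} = \left(- \frac{3901}{325}\right)^{2} = \frac{15217801}{105625}$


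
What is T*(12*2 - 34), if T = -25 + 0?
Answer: 250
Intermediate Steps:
T = -25
T*(12*2 - 34) = -25*(12*2 - 34) = -25*(24 - 34) = -25*(-10) = 250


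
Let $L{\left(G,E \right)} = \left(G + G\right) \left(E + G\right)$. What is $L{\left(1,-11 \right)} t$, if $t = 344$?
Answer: $-6880$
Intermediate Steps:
$L{\left(G,E \right)} = 2 G \left(E + G\right)$
$L{\left(1,-11 \right)} t = 2 \cdot 1 \left(-11 + 1\right) 344 = 2 \cdot 1 \left(-10\right) 344 = \left(-20\right) 344 = -6880$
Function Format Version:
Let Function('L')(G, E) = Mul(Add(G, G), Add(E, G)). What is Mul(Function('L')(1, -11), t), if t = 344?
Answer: -6880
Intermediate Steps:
Function('L')(G, E) = Mul(2, G, Add(E, G)) (Function('L')(G, E) = Mul(Mul(2, G), Add(E, G)) = Mul(2, G, Add(E, G)))
Mul(Function('L')(1, -11), t) = Mul(Mul(2, 1, Add(-11, 1)), 344) = Mul(Mul(2, 1, -10), 344) = Mul(-20, 344) = -6880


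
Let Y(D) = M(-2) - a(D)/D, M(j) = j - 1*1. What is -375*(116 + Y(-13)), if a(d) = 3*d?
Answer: -41250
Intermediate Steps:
M(j) = -1 + j (M(j) = j - 1 = -1 + j)
Y(D) = -6 (Y(D) = (-1 - 2) - 3*D/D = -3 - 1*3 = -3 - 3 = -6)
-375*(116 + Y(-13)) = -375*(116 - 6) = -375*110 = -41250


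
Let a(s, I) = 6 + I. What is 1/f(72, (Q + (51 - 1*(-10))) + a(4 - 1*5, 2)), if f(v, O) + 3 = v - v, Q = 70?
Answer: -⅓ ≈ -0.33333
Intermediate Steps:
f(v, O) = -3 (f(v, O) = -3 + (v - v) = -3 + 0 = -3)
1/f(72, (Q + (51 - 1*(-10))) + a(4 - 1*5, 2)) = 1/(-3) = -⅓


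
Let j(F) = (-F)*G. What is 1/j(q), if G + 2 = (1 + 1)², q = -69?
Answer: 1/138 ≈ 0.0072464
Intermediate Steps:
G = 2 (G = -2 + (1 + 1)² = -2 + 2² = -2 + 4 = 2)
j(F) = -2*F (j(F) = -F*2 = -2*F)
1/j(q) = 1/(-2*(-69)) = 1/138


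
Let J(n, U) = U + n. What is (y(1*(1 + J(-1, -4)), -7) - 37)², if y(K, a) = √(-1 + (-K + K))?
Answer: (37 - I)² ≈ 1368.0 - 74.0*I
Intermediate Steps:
y(K, a) = I (y(K, a) = √(-1 + 0) = √(-1) = I)
(y(1*(1 + J(-1, -4)), -7) - 37)² = (I - 37)² = (-37 + I)²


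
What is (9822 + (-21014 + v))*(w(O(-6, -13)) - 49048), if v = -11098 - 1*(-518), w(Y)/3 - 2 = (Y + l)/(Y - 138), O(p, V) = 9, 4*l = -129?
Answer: 45912418033/43 ≈ 1.0677e+9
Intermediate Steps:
l = -129/4 (l = (¼)*(-129) = -129/4 ≈ -32.250)
w(Y) = 6 + 3*(-129/4 + Y)/(-138 + Y) (w(Y) = 6 + 3*((Y - 129/4)/(Y - 138)) = 6 + 3*((-129/4 + Y)/(-138 + Y)) = 6 + 3*(-129/4 + Y)/(-138 + Y))
v = -10580 (v = -11098 + 518 = -10580)
(9822 + (-21014 + v))*(w(O(-6, -13)) - 49048) = (9822 + (-21014 - 10580))*(9*(-411 + 4*9)/(4*(-138 + 9)) - 49048) = (9822 - 31594)*((9/4)*(-411 + 36)/(-129) - 49048) = -21772*((9/4)*(-1/129)*(-375) - 49048) = -21772*(1125/172 - 49048) = -21772*(-8435131/172) = 45912418033/43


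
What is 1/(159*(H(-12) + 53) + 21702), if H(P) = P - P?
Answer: 1/30129 ≈ 3.3191e-5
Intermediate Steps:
H(P) = 0
1/(159*(H(-12) + 53) + 21702) = 1/(159*(0 + 53) + 21702) = 1/(159*53 + 21702) = 1/(8427 + 21702) = 1/30129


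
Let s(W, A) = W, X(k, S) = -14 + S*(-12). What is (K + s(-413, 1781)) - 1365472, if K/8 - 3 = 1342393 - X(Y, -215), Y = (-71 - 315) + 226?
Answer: 9352755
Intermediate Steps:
Y = -160 (Y = -386 + 226 = -160)
X(k, S) = -14 - 12*S
K = 10718640 (K = 24 + 8*(1342393 - (-14 - 12*(-215))) = 24 + 8*(1342393 - (-14 + 2580)) = 24 + 8*(1342393 - 1*2566) = 24 + 8*(1342393 - 2566) = 24 + 8*1339827 = 24 + 10718616 = 10718640)
(K + s(-413, 1781)) - 1365472 = (10718640 - 413) - 1365472 = 10718227 - 1365472 = 9352755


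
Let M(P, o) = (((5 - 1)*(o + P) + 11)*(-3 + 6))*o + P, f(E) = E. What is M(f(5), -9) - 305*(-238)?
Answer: 72730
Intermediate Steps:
M(P, o) = P + o*(33 + 12*P + 12*o) (M(P, o) = ((4*(P + o) + 11)*3)*o + P = (((4*P + 4*o) + 11)*3)*o + P = ((11 + 4*P + 4*o)*3)*o + P = (33 + 12*P + 12*o)*o + P = o*(33 + 12*P + 12*o) + P = P + o*(33 + 12*P + 12*o))
M(f(5), -9) - 305*(-238) = (5 + 12*(-9)² + 33*(-9) + 12*5*(-9)) - 305*(-238) = (5 + 12*81 - 297 - 540) + 72590 = (5 + 972 - 297 - 540) + 72590 = 140 + 72590 = 72730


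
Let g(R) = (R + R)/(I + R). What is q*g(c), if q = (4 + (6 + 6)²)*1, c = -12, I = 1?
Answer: 3552/11 ≈ 322.91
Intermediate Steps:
g(R) = 2*R/(1 + R) (g(R) = (R + R)/(1 + R) = (2*R)/(1 + R) = 2*R/(1 + R))
q = 148 (q = (4 + 12²)*1 = (4 + 144)*1 = 148*1 = 148)
q*g(c) = 148*(2*(-12)/(1 - 12)) = 148*(2*(-12)/(-11)) = 148*(2*(-12)*(-1/11)) = 148*(24/11) = 3552/11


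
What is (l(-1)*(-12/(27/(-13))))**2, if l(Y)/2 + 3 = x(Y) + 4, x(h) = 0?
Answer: 10816/81 ≈ 133.53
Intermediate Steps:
l(Y) = 2 (l(Y) = -6 + 2*(0 + 4) = -6 + 2*4 = -6 + 8 = 2)
(l(-1)*(-12/(27/(-13))))**2 = (2*(-12/(27/(-13))))**2 = (2*(-12/(27*(-1/13))))**2 = (2*(-12/(-27/13)))**2 = (2*(-12*(-13/27)))**2 = (2*(52/9))**2 = (104/9)**2 = 10816/81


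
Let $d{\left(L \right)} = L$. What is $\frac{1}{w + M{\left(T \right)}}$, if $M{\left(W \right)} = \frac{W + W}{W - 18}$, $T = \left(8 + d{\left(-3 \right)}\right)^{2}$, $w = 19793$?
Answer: $\frac{7}{138601} \approx 5.0505 \cdot 10^{-5}$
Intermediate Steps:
$T = 25$ ($T = \left(8 - 3\right)^{2} = 5^{2} = 25$)
$M{\left(W \right)} = \frac{2 W}{-18 + W}$
$\frac{1}{w + M{\left(T \right)}} = \frac{1}{19793 + 2 \cdot 25 \frac{1}{-18 + 25}} = \frac{1}{19793 + 2 \cdot 25 \cdot \frac{1}{7}} = \frac{1}{19793 + \frac{50}{7}} = \frac{1}{\frac{138601}{7}} = \frac{7}{138601}$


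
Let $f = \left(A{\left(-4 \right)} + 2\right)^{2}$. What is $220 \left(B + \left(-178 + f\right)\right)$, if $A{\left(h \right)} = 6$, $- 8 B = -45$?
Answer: $- \frac{47685}{2} \approx -23843.0$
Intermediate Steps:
$B = \frac{45}{8}$ ($B = \left(- \frac{1}{8}\right) \left(-45\right) = \frac{45}{8} \approx 5.625$)
$f = 64$ ($f = \left(6 + 2\right)^{2} = 8^{2} = 64$)
$220 \left(B + \left(-178 + f\right)\right) = 220 \left(\frac{45}{8} + \left(-178 + 64\right)\right) = 220 \left(\frac{45}{8} - 114\right) = 220 \left(- \frac{867}{8}\right) = - \frac{47685}{2}$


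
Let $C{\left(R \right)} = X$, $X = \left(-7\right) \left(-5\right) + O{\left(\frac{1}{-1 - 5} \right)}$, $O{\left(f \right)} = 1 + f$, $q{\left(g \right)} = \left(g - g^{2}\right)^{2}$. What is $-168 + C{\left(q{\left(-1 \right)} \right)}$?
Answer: $- \frac{793}{6} \approx -132.17$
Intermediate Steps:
$X = \frac{215}{6}$ ($X = \left(-7\right) \left(-5\right) + \left(1 + \frac{1}{-1 - 5}\right) = 35 + \left(1 + \frac{1}{-6}\right) = 35 + \left(1 - \frac{1}{6}\right) = 35 + \frac{5}{6} = \frac{215}{6} \approx 35.833$)
$C{\left(R \right)} = \frac{215}{6}$
$-168 + C{\left(q{\left(-1 \right)} \right)} = -168 + \frac{215}{6} = - \frac{793}{6}$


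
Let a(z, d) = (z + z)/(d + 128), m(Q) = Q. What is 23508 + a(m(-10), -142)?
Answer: 164566/7 ≈ 23509.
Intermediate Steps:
a(z, d) = 2*z/(128 + d) (a(z, d) = (2*z)/(128 + d) = 2*z/(128 + d))
23508 + a(m(-10), -142) = 23508 + 2*(-10)/(128 - 142) = 23508 + 2*(-10)/(-14) = 23508 + 2*(-10)*(-1/14) = 23508 + 10/7 = 164566/7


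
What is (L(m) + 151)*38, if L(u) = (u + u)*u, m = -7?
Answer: 9462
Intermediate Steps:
L(u) = 2*u² (L(u) = (2*u)*u = 2*u²)
(L(m) + 151)*38 = (2*(-7)² + 151)*38 = (2*49 + 151)*38 = (98 + 151)*38 = 249*38 = 9462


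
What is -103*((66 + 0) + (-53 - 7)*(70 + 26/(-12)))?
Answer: 412412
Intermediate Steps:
-103*((66 + 0) + (-53 - 7)*(70 + 26/(-12))) = -103*(66 - 60*(70 + 26*(-1/12))) = -103*(66 - 60*(70 - 13/6)) = -103*(66 - 60*407/6) = -103*(66 - 4070) = -103*(-4004) = 412412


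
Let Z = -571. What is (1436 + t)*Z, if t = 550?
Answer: -1134006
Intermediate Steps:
(1436 + t)*Z = (1436 + 550)*(-571) = 1986*(-571) = -1134006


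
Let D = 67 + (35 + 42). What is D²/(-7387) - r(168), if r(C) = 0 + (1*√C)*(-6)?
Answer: -20736/7387 + 12*√42 ≈ 74.962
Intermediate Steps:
r(C) = -6*√C (r(C) = 0 + √C*(-6) = 0 - 6*√C = -6*√C)
D = 144 (D = 67 + 77 = 144)
D²/(-7387) - r(168) = 144²/(-7387) - (-6)*√168 = 20736*(-1/7387) - (-6)*2*√42 = -20736/7387 - (-12)*√42 = -20736/7387 + 12*√42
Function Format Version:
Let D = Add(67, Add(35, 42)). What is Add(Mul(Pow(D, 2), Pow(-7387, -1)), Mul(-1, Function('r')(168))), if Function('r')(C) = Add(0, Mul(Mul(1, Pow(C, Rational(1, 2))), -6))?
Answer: Add(Rational(-20736, 7387), Mul(12, Pow(42, Rational(1, 2)))) ≈ 74.962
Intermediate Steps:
Function('r')(C) = Mul(-6, Pow(C, Rational(1, 2))) (Function('r')(C) = Add(0, Mul(Pow(C, Rational(1, 2)), -6)) = Add(0, Mul(-6, Pow(C, Rational(1, 2)))) = Mul(-6, Pow(C, Rational(1, 2))))
D = 144 (D = Add(67, 77) = 144)
Add(Mul(Pow(D, 2), Pow(-7387, -1)), Mul(-1, Function('r')(168))) = Add(Mul(Pow(144, 2), Pow(-7387, -1)), Mul(-1, Mul(-6, Pow(168, Rational(1, 2))))) = Add(Mul(20736, Rational(-1, 7387)), Mul(-1, Mul(-6, Mul(2, Pow(42, Rational(1, 2)))))) = Add(Rational(-20736, 7387), Mul(-1, Mul(-12, Pow(42, Rational(1, 2))))) = Add(Rational(-20736, 7387), Mul(12, Pow(42, Rational(1, 2))))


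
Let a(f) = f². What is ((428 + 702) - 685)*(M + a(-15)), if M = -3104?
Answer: -1281155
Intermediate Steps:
((428 + 702) - 685)*(M + a(-15)) = ((428 + 702) - 685)*(-3104 + (-15)²) = (1130 - 685)*(-3104 + 225) = 445*(-2879) = -1281155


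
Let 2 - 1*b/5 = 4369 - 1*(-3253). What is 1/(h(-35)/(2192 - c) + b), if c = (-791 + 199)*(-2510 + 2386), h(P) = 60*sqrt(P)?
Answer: -161027067328/6135131265196905 + 17804*I*sqrt(35)/30675656325984525 ≈ -2.6247e-5 + 3.4337e-12*I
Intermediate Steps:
b = -38100 (b = 10 - 5*(4369 - 1*(-3253)) = 10 - 5*(4369 + 3253) = 10 - 5*7622 = 10 - 38110 = -38100)
c = 73408 (c = -592*(-124) = 73408)
1/(h(-35)/(2192 - c) + b) = 1/((60*sqrt(-35))/(2192 - 1*73408) - 38100) = 1/((60*(I*sqrt(35)))/(2192 - 73408) - 38100) = 1/((60*I*sqrt(35))/(-71216) - 38100) = 1/((60*I*sqrt(35))*(-1/71216) - 38100) = 1/(-15*I*sqrt(35)/17804 - 38100) = 1/(-38100 - 15*I*sqrt(35)/17804)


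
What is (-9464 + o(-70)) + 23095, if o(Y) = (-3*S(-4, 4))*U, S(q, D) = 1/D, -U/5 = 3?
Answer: 54569/4 ≈ 13642.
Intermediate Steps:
U = -15 (U = -5*3 = -15)
o(Y) = 45/4 (o(Y) = -3/4*(-15) = -3*¼*(-15) = -¾*(-15) = 45/4)
(-9464 + o(-70)) + 23095 = (-9464 + 45/4) + 23095 = -37811/4 + 23095 = 54569/4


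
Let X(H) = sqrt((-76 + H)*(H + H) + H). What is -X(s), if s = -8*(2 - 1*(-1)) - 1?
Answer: -5*sqrt(201) ≈ -70.887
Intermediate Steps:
s = -25 (s = -8*(2 + 1) - 1 = -8*3 - 1 = -24 - 1 = -25)
X(H) = sqrt(H + 2*H*(-76 + H)) (X(H) = sqrt((-76 + H)*(2*H) + H) = sqrt(2*H*(-76 + H) + H) = sqrt(H + 2*H*(-76 + H)))
-X(s) = -sqrt(-25*(-151 + 2*(-25))) = -sqrt(-25*(-151 - 50)) = -sqrt(-25*(-201)) = -sqrt(5025) = -5*sqrt(201)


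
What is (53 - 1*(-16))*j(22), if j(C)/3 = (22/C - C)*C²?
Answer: -2103948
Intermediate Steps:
j(C) = 3*C²*(-C + 22/C) (j(C) = 3*((22/C - C)*C²) = 3*((-C + 22/C)*C²) = 3*(C²*(-C + 22/C)) = 3*C²*(-C + 22/C))
(53 - 1*(-16))*j(22) = (53 - 1*(-16))*(3*22*(22 - 1*22²)) = (53 + 16)*(3*22*(22 - 1*484)) = 69*(3*22*(22 - 484)) = 69*(3*22*(-462)) = 69*(-30492) = -2103948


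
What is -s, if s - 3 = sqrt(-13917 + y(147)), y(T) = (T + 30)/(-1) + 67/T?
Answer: -3 - I*sqrt(6215253)/21 ≈ -3.0 - 118.72*I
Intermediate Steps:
y(T) = -30 - T + 67/T (y(T) = (30 + T)*(-1) + 67/T = (-30 - T) + 67/T = -30 - T + 67/T)
s = 3 + I*sqrt(6215253)/21 (s = 3 + sqrt(-13917 + (-30 - 1*147 + 67/147)) = 3 + sqrt(-13917 + (-30 - 147 + 67*(1/147))) = 3 + sqrt(-13917 + (-30 - 147 + 67/147)) = 3 + sqrt(-13917 - 25952/147) = 3 + sqrt(-2071751/147) = 3 + I*sqrt(6215253)/21 ≈ 3.0 + 118.72*I)
-s = -(3 + I*sqrt(6215253)/21) = -3 - I*sqrt(6215253)/21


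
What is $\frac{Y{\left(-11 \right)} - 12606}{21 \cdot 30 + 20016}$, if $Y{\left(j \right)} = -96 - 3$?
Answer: $- \frac{4235}{6882} \approx -0.61537$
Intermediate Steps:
$Y{\left(j \right)} = -99$ ($Y{\left(j \right)} = -96 - 3 = -99$)
$\frac{Y{\left(-11 \right)} - 12606}{21 \cdot 30 + 20016} = \frac{-99 - 12606}{21 \cdot 30 + 20016} = - \frac{12705}{630 + 20016} = - \frac{12705}{20646} = \left(-12705\right) \frac{1}{20646} = - \frac{4235}{6882}$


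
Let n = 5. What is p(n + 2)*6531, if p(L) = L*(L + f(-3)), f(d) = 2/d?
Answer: 289541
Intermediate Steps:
p(L) = L*(-2/3 + L) (p(L) = L*(L + 2/(-3)) = L*(L + 2*(-1/3)) = L*(L - 2/3) = L*(-2/3 + L))
p(n + 2)*6531 = ((5 + 2)*(-2 + 3*(5 + 2))/3)*6531 = ((1/3)*7*(-2 + 3*7))*6531 = ((1/3)*7*(-2 + 21))*6531 = ((1/3)*7*19)*6531 = (133/3)*6531 = 289541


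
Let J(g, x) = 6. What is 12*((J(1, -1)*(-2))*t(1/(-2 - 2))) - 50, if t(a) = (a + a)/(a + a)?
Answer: -194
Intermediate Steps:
t(a) = 1 (t(a) = (2*a)/((2*a)) = (2*a)*(1/(2*a)) = 1)
12*((J(1, -1)*(-2))*t(1/(-2 - 2))) - 50 = 12*((6*(-2))*1) - 50 = 12*(-12*1) - 50 = 12*(-12) - 50 = -144 - 50 = -194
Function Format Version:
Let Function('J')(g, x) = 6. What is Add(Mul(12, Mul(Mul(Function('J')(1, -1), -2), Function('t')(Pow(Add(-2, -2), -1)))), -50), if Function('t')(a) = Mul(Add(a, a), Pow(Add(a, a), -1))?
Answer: -194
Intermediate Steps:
Function('t')(a) = 1 (Function('t')(a) = Mul(Mul(2, a), Pow(Mul(2, a), -1)) = Mul(Mul(2, a), Mul(Rational(1, 2), Pow(a, -1))) = 1)
Add(Mul(12, Mul(Mul(Function('J')(1, -1), -2), Function('t')(Pow(Add(-2, -2), -1)))), -50) = Add(Mul(12, Mul(Mul(6, -2), 1)), -50) = Add(Mul(12, Mul(-12, 1)), -50) = Add(Mul(12, -12), -50) = Add(-144, -50) = -194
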